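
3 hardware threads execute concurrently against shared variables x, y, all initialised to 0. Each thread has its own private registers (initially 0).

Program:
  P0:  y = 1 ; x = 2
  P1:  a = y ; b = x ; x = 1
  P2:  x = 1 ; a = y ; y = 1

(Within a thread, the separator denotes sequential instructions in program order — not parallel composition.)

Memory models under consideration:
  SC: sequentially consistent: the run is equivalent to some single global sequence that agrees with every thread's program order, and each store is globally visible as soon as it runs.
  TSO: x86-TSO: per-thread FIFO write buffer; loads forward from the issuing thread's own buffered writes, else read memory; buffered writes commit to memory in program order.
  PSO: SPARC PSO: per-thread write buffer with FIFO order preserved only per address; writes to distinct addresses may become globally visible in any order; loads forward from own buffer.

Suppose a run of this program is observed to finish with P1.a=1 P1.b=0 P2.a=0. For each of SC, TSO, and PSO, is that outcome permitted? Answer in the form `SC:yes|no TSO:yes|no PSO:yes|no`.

SC:no TSO:yes PSO:yes

outcome vector order: (P1.a,P1.b,P2.a)
SC (11): <0 0 0> <0 0 1> <0 1 0> <0 1 1> <0 2 0> <0 2 1> <1 0 1> <1 1 0> <1 1 1> <1 2 0> <1 2 1>
TSO (12): <0 0 0> <0 0 1> <0 1 0> <0 1 1> <0 2 0> <0 2 1> <1 0 0> <1 0 1> <1 1 0> <1 1 1> <1 2 0> <1 2 1>
PSO (12): <0 0 0> <0 0 1> <0 1 0> <0 1 1> <0 2 0> <0 2 1> <1 0 0> <1 0 1> <1 1 0> <1 1 1> <1 2 0> <1 2 1>
target <1 0 0> ∈ {TSO,PSO}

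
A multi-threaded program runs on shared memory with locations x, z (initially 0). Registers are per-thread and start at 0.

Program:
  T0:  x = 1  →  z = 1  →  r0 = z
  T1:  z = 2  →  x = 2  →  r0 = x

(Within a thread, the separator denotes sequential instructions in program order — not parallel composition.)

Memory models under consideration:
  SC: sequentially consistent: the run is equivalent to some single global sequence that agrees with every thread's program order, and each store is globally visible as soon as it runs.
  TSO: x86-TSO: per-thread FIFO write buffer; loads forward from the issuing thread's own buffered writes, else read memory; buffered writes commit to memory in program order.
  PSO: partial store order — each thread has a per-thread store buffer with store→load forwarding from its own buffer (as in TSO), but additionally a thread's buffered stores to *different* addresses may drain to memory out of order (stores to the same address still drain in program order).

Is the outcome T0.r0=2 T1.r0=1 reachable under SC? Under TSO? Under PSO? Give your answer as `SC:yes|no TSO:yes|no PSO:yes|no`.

SC:no TSO:no PSO:yes

outcome vector order: (T0.r0,T1.r0)
SC: 3 outcomes — {11, 12, 22}
TSO: 3 outcomes — {11, 12, 22}
PSO: 4 outcomes — {11, 12, 21, 22}
target 21 ∈ {PSO}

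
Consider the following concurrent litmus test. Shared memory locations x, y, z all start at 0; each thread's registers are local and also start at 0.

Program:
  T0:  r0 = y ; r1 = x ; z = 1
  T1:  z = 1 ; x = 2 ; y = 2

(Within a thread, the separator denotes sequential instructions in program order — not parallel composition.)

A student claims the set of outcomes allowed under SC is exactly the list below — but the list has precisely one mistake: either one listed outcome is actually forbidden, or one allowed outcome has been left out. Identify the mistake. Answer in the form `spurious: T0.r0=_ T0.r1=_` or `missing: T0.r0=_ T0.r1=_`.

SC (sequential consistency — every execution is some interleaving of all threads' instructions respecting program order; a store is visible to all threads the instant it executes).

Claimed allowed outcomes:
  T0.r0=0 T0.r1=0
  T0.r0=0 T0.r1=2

missing: T0.r0=2 T0.r1=2

outcome vector order: (T0.r0,T0.r1)
SC: 3 outcomes — {0/0, 0/2, 2/2}
SC∖claimed = {2/2}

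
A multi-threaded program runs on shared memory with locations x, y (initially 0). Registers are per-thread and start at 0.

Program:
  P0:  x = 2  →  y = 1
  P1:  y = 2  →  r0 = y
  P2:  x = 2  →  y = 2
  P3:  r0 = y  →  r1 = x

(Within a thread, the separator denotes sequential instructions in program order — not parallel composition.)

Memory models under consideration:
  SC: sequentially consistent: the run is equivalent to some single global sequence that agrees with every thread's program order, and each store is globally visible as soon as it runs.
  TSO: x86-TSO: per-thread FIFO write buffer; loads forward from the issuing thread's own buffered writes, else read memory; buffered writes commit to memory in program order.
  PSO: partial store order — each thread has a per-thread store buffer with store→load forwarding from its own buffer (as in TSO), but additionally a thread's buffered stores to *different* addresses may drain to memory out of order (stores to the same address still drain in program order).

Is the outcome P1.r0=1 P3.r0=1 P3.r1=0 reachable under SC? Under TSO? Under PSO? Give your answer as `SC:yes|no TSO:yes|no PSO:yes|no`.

outcome vector order: (P1.r0,P3.r0,P3.r1)
under SC → 1/0/0; 1/0/2; 1/1/2; 1/2/0; 1/2/2; 2/0/0; 2/0/2; 2/1/2; 2/2/0; 2/2/2
under TSO → 1/0/0; 1/0/2; 1/1/2; 1/2/0; 1/2/2; 2/0/0; 2/0/2; 2/1/2; 2/2/0; 2/2/2
under PSO → 1/0/0; 1/0/2; 1/1/0; 1/1/2; 1/2/0; 1/2/2; 2/0/0; 2/0/2; 2/1/0; 2/1/2; 2/2/0; 2/2/2
target 1/1/0 ∈ {PSO}

SC:no TSO:no PSO:yes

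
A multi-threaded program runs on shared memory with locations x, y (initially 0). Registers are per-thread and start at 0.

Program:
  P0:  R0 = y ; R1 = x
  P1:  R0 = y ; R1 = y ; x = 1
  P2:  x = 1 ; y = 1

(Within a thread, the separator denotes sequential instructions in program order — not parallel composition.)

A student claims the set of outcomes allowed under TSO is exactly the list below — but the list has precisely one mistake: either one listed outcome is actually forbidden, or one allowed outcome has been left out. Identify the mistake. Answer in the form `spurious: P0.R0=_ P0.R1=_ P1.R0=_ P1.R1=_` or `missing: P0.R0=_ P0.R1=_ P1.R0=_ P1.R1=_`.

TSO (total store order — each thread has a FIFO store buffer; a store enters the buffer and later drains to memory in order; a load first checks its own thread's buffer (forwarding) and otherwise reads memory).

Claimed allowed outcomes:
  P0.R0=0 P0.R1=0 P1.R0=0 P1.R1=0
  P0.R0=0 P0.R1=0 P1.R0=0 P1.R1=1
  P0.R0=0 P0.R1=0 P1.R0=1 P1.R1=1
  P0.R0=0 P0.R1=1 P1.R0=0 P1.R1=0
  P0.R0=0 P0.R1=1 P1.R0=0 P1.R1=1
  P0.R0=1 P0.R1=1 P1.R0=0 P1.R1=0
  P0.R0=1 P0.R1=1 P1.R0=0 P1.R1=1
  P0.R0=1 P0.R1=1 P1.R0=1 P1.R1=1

outcome vector order: (P0.R0,P0.R1,P1.R0,P1.R1)
TSO (9): (0,0,0,0) (0,0,0,1) (0,0,1,1) (0,1,0,0) (0,1,0,1) (0,1,1,1) (1,1,0,0) (1,1,0,1) (1,1,1,1)
TSO∖claimed = {(0,1,1,1)}

missing: P0.R0=0 P0.R1=1 P1.R0=1 P1.R1=1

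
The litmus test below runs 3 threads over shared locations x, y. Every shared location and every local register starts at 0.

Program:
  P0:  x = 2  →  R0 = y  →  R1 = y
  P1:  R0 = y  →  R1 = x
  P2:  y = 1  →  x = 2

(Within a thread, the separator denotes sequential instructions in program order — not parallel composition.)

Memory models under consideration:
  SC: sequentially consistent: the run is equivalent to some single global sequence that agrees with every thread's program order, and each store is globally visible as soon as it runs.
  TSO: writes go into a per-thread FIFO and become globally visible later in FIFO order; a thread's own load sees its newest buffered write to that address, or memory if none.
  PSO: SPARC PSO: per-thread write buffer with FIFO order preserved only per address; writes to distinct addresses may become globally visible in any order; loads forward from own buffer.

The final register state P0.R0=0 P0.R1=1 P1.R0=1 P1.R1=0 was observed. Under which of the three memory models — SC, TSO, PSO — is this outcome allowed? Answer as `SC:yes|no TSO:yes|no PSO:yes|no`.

SC:no TSO:yes PSO:yes

outcome vector order: (P0.R0,P0.R1,P1.R0,P1.R1)
[SC] allowed = {0000; 0002; 0012; 0100; 0102; 0112; 1100; 1102; 1110; 1112}
[TSO] allowed = {0000; 0002; 0010; 0012; 0100; 0102; 0110; 0112; 1100; 1102; 1110; 1112}
[PSO] allowed = {0000; 0002; 0010; 0012; 0100; 0102; 0110; 0112; 1100; 1102; 1110; 1112}
target 0110 ∈ {TSO,PSO}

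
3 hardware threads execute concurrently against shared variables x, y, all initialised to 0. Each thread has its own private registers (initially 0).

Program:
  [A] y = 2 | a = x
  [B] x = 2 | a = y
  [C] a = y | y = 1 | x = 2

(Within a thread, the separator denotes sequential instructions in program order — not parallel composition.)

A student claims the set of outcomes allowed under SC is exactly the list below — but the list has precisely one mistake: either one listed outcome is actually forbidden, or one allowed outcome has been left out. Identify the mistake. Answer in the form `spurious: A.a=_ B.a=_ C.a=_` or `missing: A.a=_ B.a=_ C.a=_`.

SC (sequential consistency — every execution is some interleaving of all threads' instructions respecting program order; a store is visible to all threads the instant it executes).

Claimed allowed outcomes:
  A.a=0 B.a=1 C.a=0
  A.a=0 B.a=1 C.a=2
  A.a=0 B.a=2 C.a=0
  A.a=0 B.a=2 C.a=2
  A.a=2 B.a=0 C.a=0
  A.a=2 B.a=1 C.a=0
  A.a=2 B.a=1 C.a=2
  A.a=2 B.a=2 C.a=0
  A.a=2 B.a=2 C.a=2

missing: A.a=2 B.a=0 C.a=2

outcome vector order: (A.a,B.a,C.a)
under SC → <0 1 0>; <0 1 2>; <0 2 0>; <0 2 2>; <2 0 0>; <2 0 2>; <2 1 0>; <2 1 2>; <2 2 0>; <2 2 2>
SC∖claimed = {<2 0 2>}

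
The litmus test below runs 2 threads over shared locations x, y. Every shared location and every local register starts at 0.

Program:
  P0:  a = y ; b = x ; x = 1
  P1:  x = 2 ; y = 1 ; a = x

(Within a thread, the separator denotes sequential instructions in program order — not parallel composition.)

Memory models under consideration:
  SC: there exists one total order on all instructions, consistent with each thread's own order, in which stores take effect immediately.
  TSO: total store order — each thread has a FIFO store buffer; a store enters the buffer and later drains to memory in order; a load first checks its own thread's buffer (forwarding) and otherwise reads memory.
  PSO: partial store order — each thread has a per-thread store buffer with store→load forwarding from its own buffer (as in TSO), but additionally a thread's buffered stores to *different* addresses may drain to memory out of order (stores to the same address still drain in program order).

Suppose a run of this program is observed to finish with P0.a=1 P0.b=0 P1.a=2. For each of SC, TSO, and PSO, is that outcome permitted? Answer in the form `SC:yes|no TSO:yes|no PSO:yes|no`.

SC:no TSO:no PSO:yes

outcome vector order: (P0.a,P0.b,P1.a)
under SC → (0,0,1) (0,0,2) (0,2,1) (0,2,2) (1,2,1) (1,2,2)
under TSO → (0,0,1) (0,0,2) (0,2,1) (0,2,2) (1,2,1) (1,2,2)
under PSO → (0,0,1) (0,0,2) (0,2,1) (0,2,2) (1,0,1) (1,0,2) (1,2,1) (1,2,2)
target (1,0,2) ∈ {PSO}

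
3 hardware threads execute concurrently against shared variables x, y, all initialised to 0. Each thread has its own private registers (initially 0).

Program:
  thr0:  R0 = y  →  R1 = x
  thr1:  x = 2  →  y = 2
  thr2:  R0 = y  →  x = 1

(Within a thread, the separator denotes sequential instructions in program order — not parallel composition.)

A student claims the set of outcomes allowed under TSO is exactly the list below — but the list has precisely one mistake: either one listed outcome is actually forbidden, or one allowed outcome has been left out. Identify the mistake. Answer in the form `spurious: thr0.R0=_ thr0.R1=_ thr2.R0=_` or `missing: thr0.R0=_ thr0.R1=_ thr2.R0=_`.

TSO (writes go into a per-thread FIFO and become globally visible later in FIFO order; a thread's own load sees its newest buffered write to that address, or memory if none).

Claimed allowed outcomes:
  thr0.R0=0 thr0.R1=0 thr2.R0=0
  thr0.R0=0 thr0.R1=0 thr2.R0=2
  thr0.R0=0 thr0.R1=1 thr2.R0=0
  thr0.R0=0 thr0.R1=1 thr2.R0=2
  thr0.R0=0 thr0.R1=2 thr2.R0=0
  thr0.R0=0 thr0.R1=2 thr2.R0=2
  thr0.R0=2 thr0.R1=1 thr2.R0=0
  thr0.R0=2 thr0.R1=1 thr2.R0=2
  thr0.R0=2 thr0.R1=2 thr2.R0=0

outcome vector order: (thr0.R0,thr0.R1,thr2.R0)
[TSO] allowed = {0/0/0, 0/0/2, 0/1/0, 0/1/2, 0/2/0, 0/2/2, 2/1/0, 2/1/2, 2/2/0, 2/2/2}
TSO∖claimed = {2/2/2}

missing: thr0.R0=2 thr0.R1=2 thr2.R0=2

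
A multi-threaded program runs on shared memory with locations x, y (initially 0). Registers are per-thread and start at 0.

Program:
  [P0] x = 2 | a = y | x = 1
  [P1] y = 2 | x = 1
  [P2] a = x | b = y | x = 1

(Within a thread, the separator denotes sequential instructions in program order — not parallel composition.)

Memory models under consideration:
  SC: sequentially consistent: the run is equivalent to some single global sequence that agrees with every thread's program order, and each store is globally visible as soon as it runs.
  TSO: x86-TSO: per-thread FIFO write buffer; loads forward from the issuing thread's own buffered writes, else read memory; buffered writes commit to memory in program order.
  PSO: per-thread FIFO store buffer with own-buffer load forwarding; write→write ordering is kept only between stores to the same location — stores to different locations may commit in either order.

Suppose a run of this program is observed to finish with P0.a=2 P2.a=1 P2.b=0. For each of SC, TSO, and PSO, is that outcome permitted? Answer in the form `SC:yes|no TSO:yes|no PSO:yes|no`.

SC:no TSO:no PSO:yes

outcome vector order: (P0.a,P2.a,P2.b)
under SC → 0/0/0; 0/0/2; 0/1/0; 0/1/2; 0/2/0; 0/2/2; 2/0/0; 2/0/2; 2/1/2; 2/2/0; 2/2/2
under TSO → 0/0/0; 0/0/2; 0/1/0; 0/1/2; 0/2/0; 0/2/2; 2/0/0; 2/0/2; 2/1/2; 2/2/0; 2/2/2
under PSO → 0/0/0; 0/0/2; 0/1/0; 0/1/2; 0/2/0; 0/2/2; 2/0/0; 2/0/2; 2/1/0; 2/1/2; 2/2/0; 2/2/2
target 2/1/0 ∈ {PSO}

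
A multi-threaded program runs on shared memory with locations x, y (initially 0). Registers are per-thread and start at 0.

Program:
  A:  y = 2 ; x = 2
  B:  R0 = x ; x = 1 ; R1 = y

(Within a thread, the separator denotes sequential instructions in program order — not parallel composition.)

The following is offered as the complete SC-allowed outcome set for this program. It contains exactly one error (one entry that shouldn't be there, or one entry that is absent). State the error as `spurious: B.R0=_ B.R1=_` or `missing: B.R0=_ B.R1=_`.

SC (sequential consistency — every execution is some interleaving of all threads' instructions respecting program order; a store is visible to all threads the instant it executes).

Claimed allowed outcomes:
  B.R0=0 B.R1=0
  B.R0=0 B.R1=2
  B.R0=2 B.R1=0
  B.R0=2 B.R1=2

spurious: B.R0=2 B.R1=0

outcome vector order: (B.R0,B.R1)
[SC] allowed = {(0,0); (0,2); (2,2)}
claimed∖SC = {(2,0)}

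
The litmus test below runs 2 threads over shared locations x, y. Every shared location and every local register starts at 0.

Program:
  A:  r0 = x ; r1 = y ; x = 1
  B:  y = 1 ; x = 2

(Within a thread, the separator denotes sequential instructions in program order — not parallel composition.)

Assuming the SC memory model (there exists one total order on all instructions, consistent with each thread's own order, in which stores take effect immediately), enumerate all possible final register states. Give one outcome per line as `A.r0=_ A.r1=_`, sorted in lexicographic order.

A.r0=0 A.r1=0
A.r0=0 A.r1=1
A.r0=2 A.r1=1

outcome vector order: (A.r0,A.r1)
|SC outcomes| = 3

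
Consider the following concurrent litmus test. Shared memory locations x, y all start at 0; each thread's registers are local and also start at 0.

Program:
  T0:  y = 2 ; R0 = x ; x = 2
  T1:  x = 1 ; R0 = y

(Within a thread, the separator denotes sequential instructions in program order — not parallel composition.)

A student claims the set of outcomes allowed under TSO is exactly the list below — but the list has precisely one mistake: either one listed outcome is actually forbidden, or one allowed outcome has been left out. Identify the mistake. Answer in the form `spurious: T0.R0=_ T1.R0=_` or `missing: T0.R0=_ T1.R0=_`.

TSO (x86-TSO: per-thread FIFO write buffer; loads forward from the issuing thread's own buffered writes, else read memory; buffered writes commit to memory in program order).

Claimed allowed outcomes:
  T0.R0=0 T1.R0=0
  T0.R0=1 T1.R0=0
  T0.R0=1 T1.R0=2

outcome vector order: (T0.R0,T1.R0)
under TSO → (0,0) (0,2) (1,0) (1,2)
TSO∖claimed = {(0,2)}

missing: T0.R0=0 T1.R0=2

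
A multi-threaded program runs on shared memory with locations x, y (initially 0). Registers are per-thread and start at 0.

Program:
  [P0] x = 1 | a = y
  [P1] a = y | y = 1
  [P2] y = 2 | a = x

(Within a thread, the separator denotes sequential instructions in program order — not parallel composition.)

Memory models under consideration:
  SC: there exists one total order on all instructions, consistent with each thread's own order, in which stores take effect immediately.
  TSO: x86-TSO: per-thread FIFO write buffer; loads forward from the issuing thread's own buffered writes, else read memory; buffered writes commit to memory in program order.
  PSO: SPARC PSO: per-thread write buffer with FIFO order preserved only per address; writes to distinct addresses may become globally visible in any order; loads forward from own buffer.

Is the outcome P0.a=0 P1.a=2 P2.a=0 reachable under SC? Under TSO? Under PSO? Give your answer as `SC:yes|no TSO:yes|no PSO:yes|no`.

outcome vector order: (P0.a,P1.a,P2.a)
[SC] allowed = {<0 0 1>, <0 2 1>, <1 0 0>, <1 0 1>, <1 2 0>, <1 2 1>, <2 0 0>, <2 0 1>, <2 2 0>, <2 2 1>}
[TSO] allowed = {<0 0 0>, <0 0 1>, <0 2 0>, <0 2 1>, <1 0 0>, <1 0 1>, <1 2 0>, <1 2 1>, <2 0 0>, <2 0 1>, <2 2 0>, <2 2 1>}
[PSO] allowed = {<0 0 0>, <0 0 1>, <0 2 0>, <0 2 1>, <1 0 0>, <1 0 1>, <1 2 0>, <1 2 1>, <2 0 0>, <2 0 1>, <2 2 0>, <2 2 1>}
target <0 2 0> ∈ {TSO,PSO}

SC:no TSO:yes PSO:yes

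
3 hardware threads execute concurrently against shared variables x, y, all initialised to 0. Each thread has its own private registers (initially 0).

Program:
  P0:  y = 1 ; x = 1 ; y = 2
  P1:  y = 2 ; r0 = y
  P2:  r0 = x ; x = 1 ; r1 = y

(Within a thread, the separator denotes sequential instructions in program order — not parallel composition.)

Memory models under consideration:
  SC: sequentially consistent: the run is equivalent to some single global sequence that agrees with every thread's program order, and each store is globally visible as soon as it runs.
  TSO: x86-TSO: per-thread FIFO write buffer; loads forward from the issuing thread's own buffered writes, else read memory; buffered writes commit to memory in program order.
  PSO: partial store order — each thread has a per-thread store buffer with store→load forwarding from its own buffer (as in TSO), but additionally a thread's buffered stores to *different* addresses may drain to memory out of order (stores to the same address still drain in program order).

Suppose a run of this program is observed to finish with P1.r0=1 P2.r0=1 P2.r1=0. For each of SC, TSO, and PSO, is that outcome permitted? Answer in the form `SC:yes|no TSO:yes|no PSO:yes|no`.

SC:no TSO:no PSO:yes

outcome vector order: (P1.r0,P2.r0,P2.r1)
SC: 10 outcomes — {1/0/0, 1/0/1, 1/0/2, 1/1/1, 1/1/2, 2/0/0, 2/0/1, 2/0/2, 2/1/1, 2/1/2}
TSO: 10 outcomes — {1/0/0, 1/0/1, 1/0/2, 1/1/1, 1/1/2, 2/0/0, 2/0/1, 2/0/2, 2/1/1, 2/1/2}
PSO: 12 outcomes — {1/0/0, 1/0/1, 1/0/2, 1/1/0, 1/1/1, 1/1/2, 2/0/0, 2/0/1, 2/0/2, 2/1/0, 2/1/1, 2/1/2}
target 1/1/0 ∈ {PSO}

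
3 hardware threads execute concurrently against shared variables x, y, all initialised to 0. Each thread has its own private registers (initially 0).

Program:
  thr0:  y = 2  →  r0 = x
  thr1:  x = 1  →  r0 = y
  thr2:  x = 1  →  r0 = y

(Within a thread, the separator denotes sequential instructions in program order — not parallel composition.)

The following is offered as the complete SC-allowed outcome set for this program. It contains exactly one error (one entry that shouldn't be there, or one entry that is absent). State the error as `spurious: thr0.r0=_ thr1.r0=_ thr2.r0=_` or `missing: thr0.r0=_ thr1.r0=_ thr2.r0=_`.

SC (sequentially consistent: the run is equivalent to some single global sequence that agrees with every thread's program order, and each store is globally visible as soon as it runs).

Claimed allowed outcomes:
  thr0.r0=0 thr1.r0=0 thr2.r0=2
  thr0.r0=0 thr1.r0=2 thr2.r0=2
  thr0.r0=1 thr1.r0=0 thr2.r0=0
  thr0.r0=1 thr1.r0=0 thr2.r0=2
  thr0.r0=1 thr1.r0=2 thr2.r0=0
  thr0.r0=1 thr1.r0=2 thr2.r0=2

spurious: thr0.r0=0 thr1.r0=0 thr2.r0=2

outcome vector order: (thr0.r0,thr1.r0,thr2.r0)
SC (5): <0 2 2>, <1 0 0>, <1 0 2>, <1 2 0>, <1 2 2>
claimed∖SC = {<0 0 2>}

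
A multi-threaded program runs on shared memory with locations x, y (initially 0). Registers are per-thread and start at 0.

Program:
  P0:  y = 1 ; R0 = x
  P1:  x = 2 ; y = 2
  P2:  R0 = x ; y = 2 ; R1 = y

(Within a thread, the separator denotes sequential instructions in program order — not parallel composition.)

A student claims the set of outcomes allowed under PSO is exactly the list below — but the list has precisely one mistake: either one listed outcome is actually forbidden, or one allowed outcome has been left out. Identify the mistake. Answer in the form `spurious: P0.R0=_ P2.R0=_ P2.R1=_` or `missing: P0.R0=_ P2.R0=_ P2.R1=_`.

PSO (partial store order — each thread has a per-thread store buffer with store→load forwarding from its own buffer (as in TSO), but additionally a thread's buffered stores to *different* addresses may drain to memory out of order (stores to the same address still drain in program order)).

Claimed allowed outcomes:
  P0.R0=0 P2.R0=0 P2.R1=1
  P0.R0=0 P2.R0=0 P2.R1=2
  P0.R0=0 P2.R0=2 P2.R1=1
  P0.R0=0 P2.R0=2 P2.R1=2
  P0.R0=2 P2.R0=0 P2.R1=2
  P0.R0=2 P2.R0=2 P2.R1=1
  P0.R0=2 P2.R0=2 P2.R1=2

outcome vector order: (P0.R0,P2.R0,P2.R1)
PSO (8): 001 002 021 022 201 202 221 222
PSO∖claimed = {201}

missing: P0.R0=2 P2.R0=0 P2.R1=1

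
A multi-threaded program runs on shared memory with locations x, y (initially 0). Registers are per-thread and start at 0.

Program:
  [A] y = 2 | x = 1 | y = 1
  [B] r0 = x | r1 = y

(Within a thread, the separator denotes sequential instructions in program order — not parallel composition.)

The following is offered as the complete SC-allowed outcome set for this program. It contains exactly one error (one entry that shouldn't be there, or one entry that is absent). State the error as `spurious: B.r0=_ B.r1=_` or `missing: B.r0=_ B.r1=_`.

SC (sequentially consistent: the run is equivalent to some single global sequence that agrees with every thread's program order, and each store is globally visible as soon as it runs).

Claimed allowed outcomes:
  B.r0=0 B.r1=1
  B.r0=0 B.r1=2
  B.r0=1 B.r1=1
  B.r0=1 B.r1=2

missing: B.r0=0 B.r1=0

outcome vector order: (B.r0,B.r1)
SC (5): 0/0 0/1 0/2 1/1 1/2
SC∖claimed = {0/0}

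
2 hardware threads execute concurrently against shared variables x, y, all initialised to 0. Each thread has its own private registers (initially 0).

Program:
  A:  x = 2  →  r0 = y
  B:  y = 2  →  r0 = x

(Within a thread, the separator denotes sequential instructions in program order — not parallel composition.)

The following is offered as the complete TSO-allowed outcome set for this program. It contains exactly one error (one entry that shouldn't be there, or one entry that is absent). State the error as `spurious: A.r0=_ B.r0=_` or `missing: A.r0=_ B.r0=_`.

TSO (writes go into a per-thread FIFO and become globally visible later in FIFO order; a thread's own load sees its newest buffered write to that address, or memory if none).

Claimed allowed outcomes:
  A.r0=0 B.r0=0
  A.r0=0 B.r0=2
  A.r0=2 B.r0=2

outcome vector order: (A.r0,B.r0)
[TSO] allowed = {(0,0), (0,2), (2,0), (2,2)}
TSO∖claimed = {(2,0)}

missing: A.r0=2 B.r0=0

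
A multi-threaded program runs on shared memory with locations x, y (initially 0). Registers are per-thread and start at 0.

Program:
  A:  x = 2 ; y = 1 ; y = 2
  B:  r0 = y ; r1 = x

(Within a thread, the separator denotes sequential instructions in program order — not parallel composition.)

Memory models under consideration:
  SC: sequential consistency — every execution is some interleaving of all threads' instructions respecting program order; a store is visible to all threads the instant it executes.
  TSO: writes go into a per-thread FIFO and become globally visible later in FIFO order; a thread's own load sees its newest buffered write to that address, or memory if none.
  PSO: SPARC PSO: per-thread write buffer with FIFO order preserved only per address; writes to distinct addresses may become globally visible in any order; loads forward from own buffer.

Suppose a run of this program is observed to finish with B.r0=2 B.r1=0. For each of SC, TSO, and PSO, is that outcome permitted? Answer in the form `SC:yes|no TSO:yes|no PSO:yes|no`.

outcome vector order: (B.r0,B.r1)
SC: 4 outcomes — {0/0; 0/2; 1/2; 2/2}
TSO: 4 outcomes — {0/0; 0/2; 1/2; 2/2}
PSO: 6 outcomes — {0/0; 0/2; 1/0; 1/2; 2/0; 2/2}
target 2/0 ∈ {PSO}

SC:no TSO:no PSO:yes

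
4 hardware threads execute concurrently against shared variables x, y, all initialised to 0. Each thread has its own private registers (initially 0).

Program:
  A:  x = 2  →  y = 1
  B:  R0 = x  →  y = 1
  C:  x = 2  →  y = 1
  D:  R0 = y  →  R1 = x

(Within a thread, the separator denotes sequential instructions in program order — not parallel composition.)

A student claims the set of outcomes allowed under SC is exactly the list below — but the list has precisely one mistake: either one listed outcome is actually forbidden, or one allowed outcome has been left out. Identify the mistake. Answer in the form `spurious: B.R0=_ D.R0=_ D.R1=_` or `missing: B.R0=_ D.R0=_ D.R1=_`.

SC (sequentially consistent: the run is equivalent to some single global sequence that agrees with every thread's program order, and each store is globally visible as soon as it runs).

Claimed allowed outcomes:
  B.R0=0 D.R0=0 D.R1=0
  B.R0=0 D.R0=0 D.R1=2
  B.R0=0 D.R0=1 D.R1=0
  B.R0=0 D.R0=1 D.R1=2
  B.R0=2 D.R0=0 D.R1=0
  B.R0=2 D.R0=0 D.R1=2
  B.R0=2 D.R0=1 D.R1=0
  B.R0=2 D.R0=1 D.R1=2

outcome vector order: (B.R0,D.R0,D.R1)
under SC → 000; 002; 010; 012; 200; 202; 212
claimed∖SC = {210}

spurious: B.R0=2 D.R0=1 D.R1=0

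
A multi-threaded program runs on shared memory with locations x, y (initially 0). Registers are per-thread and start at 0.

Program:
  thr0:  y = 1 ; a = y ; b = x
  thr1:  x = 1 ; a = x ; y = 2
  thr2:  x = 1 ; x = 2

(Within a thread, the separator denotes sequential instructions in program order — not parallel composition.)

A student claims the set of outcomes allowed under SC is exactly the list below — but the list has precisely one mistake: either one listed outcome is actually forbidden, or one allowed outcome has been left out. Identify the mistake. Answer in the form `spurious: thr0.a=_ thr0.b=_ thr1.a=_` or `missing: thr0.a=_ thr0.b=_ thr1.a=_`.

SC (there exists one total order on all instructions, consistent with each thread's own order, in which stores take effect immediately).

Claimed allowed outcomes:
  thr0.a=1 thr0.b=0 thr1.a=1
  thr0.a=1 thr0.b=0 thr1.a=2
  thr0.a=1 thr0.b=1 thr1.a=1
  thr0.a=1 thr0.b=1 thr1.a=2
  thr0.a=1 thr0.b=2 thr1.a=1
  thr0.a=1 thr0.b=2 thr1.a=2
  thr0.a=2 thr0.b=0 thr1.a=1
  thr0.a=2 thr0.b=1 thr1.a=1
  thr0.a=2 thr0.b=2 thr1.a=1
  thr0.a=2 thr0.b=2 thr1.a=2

outcome vector order: (thr0.a,thr0.b,thr1.a)
[SC] allowed = {1/0/1; 1/0/2; 1/1/1; 1/1/2; 1/2/1; 1/2/2; 2/1/1; 2/2/1; 2/2/2}
claimed∖SC = {2/0/1}

spurious: thr0.a=2 thr0.b=0 thr1.a=1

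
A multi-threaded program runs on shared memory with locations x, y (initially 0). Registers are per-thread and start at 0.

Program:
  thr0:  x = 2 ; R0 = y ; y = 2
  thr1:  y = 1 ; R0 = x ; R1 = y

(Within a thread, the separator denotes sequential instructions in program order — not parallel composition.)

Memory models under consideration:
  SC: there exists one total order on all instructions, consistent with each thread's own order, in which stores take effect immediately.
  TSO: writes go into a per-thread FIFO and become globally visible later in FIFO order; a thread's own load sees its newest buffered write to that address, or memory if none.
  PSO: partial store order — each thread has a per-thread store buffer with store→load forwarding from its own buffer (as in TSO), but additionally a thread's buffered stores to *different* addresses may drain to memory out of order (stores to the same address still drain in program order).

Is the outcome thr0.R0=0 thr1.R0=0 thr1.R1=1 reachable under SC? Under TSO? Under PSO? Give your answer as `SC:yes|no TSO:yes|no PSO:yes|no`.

outcome vector order: (thr0.R0,thr1.R0,thr1.R1)
under SC → (0,2,1), (0,2,2), (1,0,1), (1,0,2), (1,2,1), (1,2,2)
under TSO → (0,0,1), (0,0,2), (0,2,1), (0,2,2), (1,0,1), (1,0,2), (1,2,1), (1,2,2)
under PSO → (0,0,1), (0,0,2), (0,2,1), (0,2,2), (1,0,1), (1,0,2), (1,2,1), (1,2,2)
target (0,0,1) ∈ {TSO,PSO}

SC:no TSO:yes PSO:yes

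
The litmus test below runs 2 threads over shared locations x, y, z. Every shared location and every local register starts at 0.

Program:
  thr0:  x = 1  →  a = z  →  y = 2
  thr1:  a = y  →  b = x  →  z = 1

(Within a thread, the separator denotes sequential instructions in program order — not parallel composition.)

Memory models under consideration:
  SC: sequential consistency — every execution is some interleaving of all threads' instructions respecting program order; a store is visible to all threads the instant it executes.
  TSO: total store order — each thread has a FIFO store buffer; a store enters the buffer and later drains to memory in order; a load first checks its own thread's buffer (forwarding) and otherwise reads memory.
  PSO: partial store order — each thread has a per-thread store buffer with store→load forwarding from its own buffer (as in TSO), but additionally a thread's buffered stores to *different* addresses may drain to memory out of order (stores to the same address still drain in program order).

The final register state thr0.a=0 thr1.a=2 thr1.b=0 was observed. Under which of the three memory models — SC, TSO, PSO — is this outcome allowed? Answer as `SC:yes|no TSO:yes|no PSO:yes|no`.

outcome vector order: (thr0.a,thr1.a,thr1.b)
SC: 5 outcomes — {<0 0 0> <0 0 1> <0 2 1> <1 0 0> <1 0 1>}
TSO: 5 outcomes — {<0 0 0> <0 0 1> <0 2 1> <1 0 0> <1 0 1>}
PSO: 6 outcomes — {<0 0 0> <0 0 1> <0 2 0> <0 2 1> <1 0 0> <1 0 1>}
target <0 2 0> ∈ {PSO}

SC:no TSO:no PSO:yes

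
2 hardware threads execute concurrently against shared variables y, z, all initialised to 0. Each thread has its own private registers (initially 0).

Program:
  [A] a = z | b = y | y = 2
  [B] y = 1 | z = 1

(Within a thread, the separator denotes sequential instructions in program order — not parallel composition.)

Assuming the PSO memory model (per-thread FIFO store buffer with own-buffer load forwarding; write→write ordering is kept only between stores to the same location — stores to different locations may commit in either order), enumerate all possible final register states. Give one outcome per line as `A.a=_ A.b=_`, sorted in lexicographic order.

outcome vector order: (A.a,A.b)
|PSO outcomes| = 4

A.a=0 A.b=0
A.a=0 A.b=1
A.a=1 A.b=0
A.a=1 A.b=1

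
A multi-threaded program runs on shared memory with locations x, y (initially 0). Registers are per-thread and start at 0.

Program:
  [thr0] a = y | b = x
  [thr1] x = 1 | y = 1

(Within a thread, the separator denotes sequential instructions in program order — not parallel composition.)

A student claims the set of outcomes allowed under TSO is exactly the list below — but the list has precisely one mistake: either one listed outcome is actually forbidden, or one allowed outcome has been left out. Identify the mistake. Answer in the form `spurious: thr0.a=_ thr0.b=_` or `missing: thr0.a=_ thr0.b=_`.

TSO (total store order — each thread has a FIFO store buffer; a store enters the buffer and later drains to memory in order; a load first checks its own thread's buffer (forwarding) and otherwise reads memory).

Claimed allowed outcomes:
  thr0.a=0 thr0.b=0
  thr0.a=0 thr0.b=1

missing: thr0.a=1 thr0.b=1

outcome vector order: (thr0.a,thr0.b)
[TSO] allowed = {00; 01; 11}
TSO∖claimed = {11}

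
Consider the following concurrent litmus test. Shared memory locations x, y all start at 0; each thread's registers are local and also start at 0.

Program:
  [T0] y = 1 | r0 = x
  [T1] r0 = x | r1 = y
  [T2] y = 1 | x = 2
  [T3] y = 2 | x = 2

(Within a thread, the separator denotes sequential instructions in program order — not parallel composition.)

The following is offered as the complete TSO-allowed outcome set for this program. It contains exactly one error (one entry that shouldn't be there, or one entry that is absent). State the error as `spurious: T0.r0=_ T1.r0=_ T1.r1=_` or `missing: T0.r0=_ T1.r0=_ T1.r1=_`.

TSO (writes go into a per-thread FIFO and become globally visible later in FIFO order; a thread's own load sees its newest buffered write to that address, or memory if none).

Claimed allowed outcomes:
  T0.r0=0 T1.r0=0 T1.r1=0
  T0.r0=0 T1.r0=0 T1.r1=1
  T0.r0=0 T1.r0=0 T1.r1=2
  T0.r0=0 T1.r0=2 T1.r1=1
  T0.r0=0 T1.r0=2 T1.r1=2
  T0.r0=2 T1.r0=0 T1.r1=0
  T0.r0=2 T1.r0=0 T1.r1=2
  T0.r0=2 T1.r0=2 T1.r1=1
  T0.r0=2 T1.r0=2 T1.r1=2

missing: T0.r0=2 T1.r0=0 T1.r1=1

outcome vector order: (T0.r0,T1.r0,T1.r1)
[TSO] allowed = {(0,0,0), (0,0,1), (0,0,2), (0,2,1), (0,2,2), (2,0,0), (2,0,1), (2,0,2), (2,2,1), (2,2,2)}
TSO∖claimed = {(2,0,1)}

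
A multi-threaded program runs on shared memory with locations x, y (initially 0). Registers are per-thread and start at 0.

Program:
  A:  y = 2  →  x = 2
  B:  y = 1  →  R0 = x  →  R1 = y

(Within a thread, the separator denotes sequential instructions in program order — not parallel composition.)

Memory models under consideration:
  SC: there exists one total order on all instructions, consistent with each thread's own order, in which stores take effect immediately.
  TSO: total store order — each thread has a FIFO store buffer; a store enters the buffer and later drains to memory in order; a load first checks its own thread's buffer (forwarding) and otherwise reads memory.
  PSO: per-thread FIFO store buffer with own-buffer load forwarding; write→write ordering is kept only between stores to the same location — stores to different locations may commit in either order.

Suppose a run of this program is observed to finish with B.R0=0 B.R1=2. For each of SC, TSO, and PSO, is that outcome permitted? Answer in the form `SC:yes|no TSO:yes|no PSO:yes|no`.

outcome vector order: (B.R0,B.R1)
[SC] allowed = {(0,1); (0,2); (2,1); (2,2)}
[TSO] allowed = {(0,1); (0,2); (2,1); (2,2)}
[PSO] allowed = {(0,1); (0,2); (2,1); (2,2)}
target (0,2) ∈ {SC,TSO,PSO}

SC:yes TSO:yes PSO:yes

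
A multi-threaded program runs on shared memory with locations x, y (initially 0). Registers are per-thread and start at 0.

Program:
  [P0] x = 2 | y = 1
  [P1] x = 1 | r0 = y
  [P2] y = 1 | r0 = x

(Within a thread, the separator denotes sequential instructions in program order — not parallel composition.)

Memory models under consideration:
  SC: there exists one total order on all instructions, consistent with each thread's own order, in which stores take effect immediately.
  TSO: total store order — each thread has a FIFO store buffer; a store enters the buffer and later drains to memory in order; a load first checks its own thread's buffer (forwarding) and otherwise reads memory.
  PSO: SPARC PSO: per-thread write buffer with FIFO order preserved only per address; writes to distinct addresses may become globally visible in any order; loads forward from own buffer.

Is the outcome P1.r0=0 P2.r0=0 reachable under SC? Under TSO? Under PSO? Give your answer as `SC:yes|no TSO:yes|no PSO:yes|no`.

SC:no TSO:yes PSO:yes

outcome vector order: (P1.r0,P2.r0)
[SC] allowed = {<0 1> <0 2> <1 0> <1 1> <1 2>}
[TSO] allowed = {<0 0> <0 1> <0 2> <1 0> <1 1> <1 2>}
[PSO] allowed = {<0 0> <0 1> <0 2> <1 0> <1 1> <1 2>}
target <0 0> ∈ {TSO,PSO}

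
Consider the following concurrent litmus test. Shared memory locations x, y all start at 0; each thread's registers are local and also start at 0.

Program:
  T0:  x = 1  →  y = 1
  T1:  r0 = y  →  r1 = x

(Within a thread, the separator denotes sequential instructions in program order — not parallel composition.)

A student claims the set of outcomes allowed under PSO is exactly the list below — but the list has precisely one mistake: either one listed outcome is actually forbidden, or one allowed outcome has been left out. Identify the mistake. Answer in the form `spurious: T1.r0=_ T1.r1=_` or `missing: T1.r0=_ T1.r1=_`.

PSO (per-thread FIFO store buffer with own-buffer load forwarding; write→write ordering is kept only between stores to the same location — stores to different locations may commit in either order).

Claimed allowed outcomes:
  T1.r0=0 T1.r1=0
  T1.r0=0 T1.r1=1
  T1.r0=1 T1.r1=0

missing: T1.r0=1 T1.r1=1

outcome vector order: (T1.r0,T1.r1)
under PSO → <0 0>, <0 1>, <1 0>, <1 1>
PSO∖claimed = {<1 1>}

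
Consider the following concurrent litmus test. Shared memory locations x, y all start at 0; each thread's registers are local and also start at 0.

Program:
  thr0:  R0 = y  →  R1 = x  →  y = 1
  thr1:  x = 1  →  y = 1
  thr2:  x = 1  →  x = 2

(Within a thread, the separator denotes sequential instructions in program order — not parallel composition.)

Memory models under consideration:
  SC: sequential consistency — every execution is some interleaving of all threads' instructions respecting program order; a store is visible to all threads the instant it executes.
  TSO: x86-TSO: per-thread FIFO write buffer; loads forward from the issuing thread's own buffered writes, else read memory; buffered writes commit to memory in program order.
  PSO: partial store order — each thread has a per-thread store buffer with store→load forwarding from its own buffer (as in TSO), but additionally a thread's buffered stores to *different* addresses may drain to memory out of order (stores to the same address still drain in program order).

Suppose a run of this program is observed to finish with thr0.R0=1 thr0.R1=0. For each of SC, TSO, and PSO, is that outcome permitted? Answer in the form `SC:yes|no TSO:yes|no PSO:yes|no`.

SC:no TSO:no PSO:yes

outcome vector order: (thr0.R0,thr0.R1)
[SC] allowed = {0/0, 0/1, 0/2, 1/1, 1/2}
[TSO] allowed = {0/0, 0/1, 0/2, 1/1, 1/2}
[PSO] allowed = {0/0, 0/1, 0/2, 1/0, 1/1, 1/2}
target 1/0 ∈ {PSO}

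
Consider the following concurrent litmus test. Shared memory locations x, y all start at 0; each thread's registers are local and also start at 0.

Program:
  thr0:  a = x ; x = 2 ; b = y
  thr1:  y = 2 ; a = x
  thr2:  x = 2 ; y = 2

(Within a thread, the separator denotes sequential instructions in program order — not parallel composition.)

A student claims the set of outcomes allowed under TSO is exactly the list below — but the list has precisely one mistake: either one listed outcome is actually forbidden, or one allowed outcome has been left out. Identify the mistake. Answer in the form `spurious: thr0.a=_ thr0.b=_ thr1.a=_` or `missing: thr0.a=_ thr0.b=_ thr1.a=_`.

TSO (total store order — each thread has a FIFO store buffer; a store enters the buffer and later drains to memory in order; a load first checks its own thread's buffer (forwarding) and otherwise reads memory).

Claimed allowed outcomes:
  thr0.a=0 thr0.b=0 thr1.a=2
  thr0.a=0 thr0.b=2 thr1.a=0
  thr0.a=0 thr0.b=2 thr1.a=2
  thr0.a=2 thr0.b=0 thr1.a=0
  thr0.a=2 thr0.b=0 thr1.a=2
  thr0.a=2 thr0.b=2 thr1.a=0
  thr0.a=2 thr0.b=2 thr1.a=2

outcome vector order: (thr0.a,thr0.b,thr1.a)
under TSO → <0 0 0> <0 0 2> <0 2 0> <0 2 2> <2 0 0> <2 0 2> <2 2 0> <2 2 2>
TSO∖claimed = {<0 0 0>}

missing: thr0.a=0 thr0.b=0 thr1.a=0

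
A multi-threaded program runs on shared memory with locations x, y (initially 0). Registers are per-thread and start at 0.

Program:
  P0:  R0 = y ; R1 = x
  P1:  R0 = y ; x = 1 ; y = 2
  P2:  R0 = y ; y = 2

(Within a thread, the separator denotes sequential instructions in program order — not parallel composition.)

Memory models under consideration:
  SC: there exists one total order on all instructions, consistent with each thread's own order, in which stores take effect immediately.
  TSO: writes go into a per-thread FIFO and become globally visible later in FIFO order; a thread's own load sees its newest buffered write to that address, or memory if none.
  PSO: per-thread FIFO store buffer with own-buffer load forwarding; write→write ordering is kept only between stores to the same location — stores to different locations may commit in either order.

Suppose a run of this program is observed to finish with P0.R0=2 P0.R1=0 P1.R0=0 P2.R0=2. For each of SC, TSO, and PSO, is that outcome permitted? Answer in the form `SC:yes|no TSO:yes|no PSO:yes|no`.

outcome vector order: (P0.R0,P0.R1,P1.R0,P2.R0)
SC (11): (0,0,0,0); (0,0,0,2); (0,0,2,0); (0,1,0,0); (0,1,0,2); (0,1,2,0); (2,0,0,0); (2,0,2,0); (2,1,0,0); (2,1,0,2); (2,1,2,0)
TSO (11): (0,0,0,0); (0,0,0,2); (0,0,2,0); (0,1,0,0); (0,1,0,2); (0,1,2,0); (2,0,0,0); (2,0,2,0); (2,1,0,0); (2,1,0,2); (2,1,2,0)
PSO (12): (0,0,0,0); (0,0,0,2); (0,0,2,0); (0,1,0,0); (0,1,0,2); (0,1,2,0); (2,0,0,0); (2,0,0,2); (2,0,2,0); (2,1,0,0); (2,1,0,2); (2,1,2,0)
target (2,0,0,2) ∈ {PSO}

SC:no TSO:no PSO:yes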